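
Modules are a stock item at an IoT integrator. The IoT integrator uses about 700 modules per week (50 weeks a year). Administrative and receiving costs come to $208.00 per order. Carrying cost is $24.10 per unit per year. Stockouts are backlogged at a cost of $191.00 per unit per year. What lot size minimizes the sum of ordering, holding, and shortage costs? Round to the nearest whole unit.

Annual demand D = 700 × 50 = 35,000.
With planned backorders, Q* = √(2DS/H) · √((H+B)/B).
√(2DS/H) = √(2 × 35,000 × 208 / 24.1) = 777.270.
√((H+B)/B) = √((24.1+191)/191) = 1.0612.
Q* ≈ 824.851.

Q* ≈ 825 modules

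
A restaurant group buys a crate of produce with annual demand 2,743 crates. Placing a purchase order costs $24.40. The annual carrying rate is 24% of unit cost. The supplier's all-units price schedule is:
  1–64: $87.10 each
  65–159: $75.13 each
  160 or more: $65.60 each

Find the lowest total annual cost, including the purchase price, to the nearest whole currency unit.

TC* ≈ $181,619

Holding cost per unit per year at price C is H = 0.24·C.
Candidates are each tier's EOQ (if it falls in that tier) and each price-break quantity.
Tier 1 ($87.10): EOQ = 80.0 exceeds tier's upper bound 64, so this tier is dominated.
EOQ at $75.13 = 86.2 (feasible in tier 2): TC = 2,743×$75.13 + (2,743/86.2)×24.4 + (86.2/2)×0.24×$75.13 = $207,635.18.
EOQ at $65.60 = 92.2 < 160, so use break Q=160: TC = 2,743×$65.60 + (2,743/160.0)×24.4 + (160.0/2)×0.24×$65.60 = $181,618.63.
Lowest total cost among the candidates is at Q = 160.0.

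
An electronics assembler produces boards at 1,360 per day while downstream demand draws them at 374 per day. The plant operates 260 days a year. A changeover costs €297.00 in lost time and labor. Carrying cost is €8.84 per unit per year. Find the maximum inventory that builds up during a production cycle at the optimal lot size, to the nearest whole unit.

Annual demand D = 374 × 260 = 97,240.
Production build-up factor (1 − d/p) = 1 − 374/1,360 = 0.7250.
Q* = √(2DS / (H(1 − d/p))) = √(2 × 97,240 × 297 / (8.84 × 0.7250)).
= √(57,760,560 / 6.409) ≈ 3002.068.
Maximum inventory = Q*(1 − d/p) = 3002.068 × 0.7250 ≈ 2176.499.

I_max ≈ 2,176 boards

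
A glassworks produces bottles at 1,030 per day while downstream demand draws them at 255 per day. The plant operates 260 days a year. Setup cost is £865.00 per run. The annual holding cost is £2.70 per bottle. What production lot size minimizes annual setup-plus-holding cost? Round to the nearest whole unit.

Q* ≈ 7,514 bottles

Annual demand D = 255 × 260 = 66,300.
Production build-up factor (1 − d/p) = 1 − 255/1,030 = 0.7524.
Q* = √(2DS / (H(1 − d/p))) = √(2 × 66,300 × 865 / (2.7 × 0.7524)).
= √(114,699,000 / 2.0316) ≈ 7513.905.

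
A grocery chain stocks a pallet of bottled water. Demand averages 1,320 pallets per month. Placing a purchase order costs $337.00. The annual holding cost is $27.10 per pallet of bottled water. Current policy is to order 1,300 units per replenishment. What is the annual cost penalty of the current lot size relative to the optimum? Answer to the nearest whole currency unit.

Extra cost ≈ $4,712 per year

Annual demand D = 1,320 × 12 = 15,840.
EOQ = √(2DS/H) = √(2 × 15,840 × 337 / 27.1) ≈ 627.66.
Cost at Q* = (D/Q*)S + (Q*/2)H = √(2DSH) ≈ $17,009.52.
Cost at Q = 1,300: (15,840/1,300)×337 + (1,300/2)×27.1 = $4,106.22 + $17,615.00 = $21,721.22.
Excess = $21,721.22 − $17,009.52 = $4,711.69.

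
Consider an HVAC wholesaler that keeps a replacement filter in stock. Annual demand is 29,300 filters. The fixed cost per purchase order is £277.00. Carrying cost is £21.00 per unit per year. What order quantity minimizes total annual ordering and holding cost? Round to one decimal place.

EOQ = √(2DS / H) = √(2 × 29,300 × 277 / 21).
= √(16,232,200 / 21) = √772,961.9048 ≈ 879.183.

Q* ≈ 879.2 filters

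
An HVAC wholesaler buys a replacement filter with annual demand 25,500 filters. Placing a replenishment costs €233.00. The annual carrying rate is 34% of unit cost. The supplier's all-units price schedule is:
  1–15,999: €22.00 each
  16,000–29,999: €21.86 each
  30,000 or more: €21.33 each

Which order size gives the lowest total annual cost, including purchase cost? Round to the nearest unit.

Q* ≈ 1,260 filters

Holding cost per unit per year at price C is H = 0.34·C.
For each price level, check whether its EOQ is feasible; otherwise the best quantity at that price is the breakpoint.
EOQ at €22.00 = 1260.4 (feasible in tier 1): TC = 25,500×€22.00 + (25,500/1260.4)×233 + (1260.4/2)×0.34×€22.00 = €570,427.88.
EOQ at €21.86 = 1264.4 < 16000, so use break Q=16000: TC = 25,500×€21.86 + (25,500/16000.0)×233 + (16000.0/2)×0.34×€21.86 = €617,260.54.
EOQ at €21.33 = 1280.1 < 30000, so use break Q=30000: TC = 25,500×€21.33 + (25,500/30000.0)×233 + (30000.0/2)×0.34×€21.33 = €652,896.05.
Lowest total cost is €570,427.88 at Q = 1260.4.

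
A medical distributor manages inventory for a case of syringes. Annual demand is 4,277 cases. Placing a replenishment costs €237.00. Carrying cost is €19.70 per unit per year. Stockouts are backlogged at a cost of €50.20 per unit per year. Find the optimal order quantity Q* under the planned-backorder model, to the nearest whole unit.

Q* ≈ 379 cases

With planned backorders, Q* = √(2DS/H) · √((H+B)/B).
√(2DS/H) = √(2 × 4,277 × 237 / 19.7) = 320.794.
√((H+B)/B) = √((19.7+50.2)/50.2) = 1.1800.
Q* ≈ 378.541.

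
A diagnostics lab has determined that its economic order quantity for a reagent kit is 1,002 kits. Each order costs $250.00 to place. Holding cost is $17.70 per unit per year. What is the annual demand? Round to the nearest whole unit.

Squaring Q* = √(2DS/H) gives Q*² = 2DS/H.
From Q* = √(2DS/H): D = Q*²H / (2S) = 1,002² × 17.7 / (2 × 250) = 35541.742.

D ≈ 35,542 kits per year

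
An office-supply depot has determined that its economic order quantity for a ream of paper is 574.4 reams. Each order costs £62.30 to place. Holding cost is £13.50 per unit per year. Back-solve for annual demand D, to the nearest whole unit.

Squaring Q* = √(2DS/H) gives Q*² = 2DS/H.
From Q* = √(2DS/H): D = Q*²H / (2S) = 574.4² × 13.5 / (2 × 62.3) = 35747.411.

D ≈ 35,747 reams per year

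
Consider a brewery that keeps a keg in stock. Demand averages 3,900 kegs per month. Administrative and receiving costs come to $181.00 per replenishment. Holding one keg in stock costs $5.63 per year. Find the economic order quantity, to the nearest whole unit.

Q* ≈ 1,735 kegs

Annual demand D = 3,900 × 12 = 46,800.
EOQ = √(2DS / H) = √(2 × 46,800 × 181 / 5.63).
= √(16,941,600 / 5.63) = √3,009,165.1865 ≈ 1734.695.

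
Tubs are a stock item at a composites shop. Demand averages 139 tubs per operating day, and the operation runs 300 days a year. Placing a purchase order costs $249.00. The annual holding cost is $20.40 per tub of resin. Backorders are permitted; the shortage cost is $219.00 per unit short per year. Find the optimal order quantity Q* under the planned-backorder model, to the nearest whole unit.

Annual demand D = 139 × 300 = 41,700.
With planned backorders, Q* = √(2DS/H) · √((H+B)/B).
√(2DS/H) = √(2 × 41,700 × 249 / 20.4) = 1008.945.
√((H+B)/B) = √((20.4+219)/219) = 1.0455.
Q* ≈ 1054.891.

Q* ≈ 1,055 tubs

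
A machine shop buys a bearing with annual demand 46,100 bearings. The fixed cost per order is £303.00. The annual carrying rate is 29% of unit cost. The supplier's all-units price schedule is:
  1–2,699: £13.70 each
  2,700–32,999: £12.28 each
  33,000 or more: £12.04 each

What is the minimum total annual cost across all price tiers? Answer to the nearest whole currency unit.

TC* ≈ £576,082

Holding cost per unit per year at price C is H = 0.29·C.
Candidates are each tier's EOQ (if it falls in that tier) and each price-break quantity.
EOQ at £13.70 = 2651.7 (feasible in tier 1): TC = 46,100×£13.70 + (46,100/2651.7)×303 + (2651.7/2)×0.29×£13.70 = £642,105.28.
EOQ at £12.28 = 2800.8 (feasible in tier 2): TC = 46,100×£12.28 + (46,100/2800.8)×303 + (2800.8/2)×0.29×£12.28 = £576,082.36.
EOQ at £12.04 = 2828.6 < 33000, so use break Q=33000: TC = 46,100×£12.04 + (46,100/33000.0)×303 + (33000.0/2)×0.29×£12.04 = £613,078.68.
Lowest total cost among the candidates is at Q = 2800.8.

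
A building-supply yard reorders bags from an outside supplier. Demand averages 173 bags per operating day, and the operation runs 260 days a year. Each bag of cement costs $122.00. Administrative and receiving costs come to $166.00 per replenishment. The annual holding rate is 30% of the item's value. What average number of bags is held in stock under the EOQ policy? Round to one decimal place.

Average inventory ≈ 319.4 bags

Annual demand D = 173 × 260 = 44,980.
Holding cost H = 0.30 × $122.00 = $36.6000 per unit per year.
Q* = √(2DS/H) = √(2 × 44,980 × 166 / 36.6) ≈ 638.76.
Average inventory = Q*/2 ≈ 638.76 / 2 = 319.380.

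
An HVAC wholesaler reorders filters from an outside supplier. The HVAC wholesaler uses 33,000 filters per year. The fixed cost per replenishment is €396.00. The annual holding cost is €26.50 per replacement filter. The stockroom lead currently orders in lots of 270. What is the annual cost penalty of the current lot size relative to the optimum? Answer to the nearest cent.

Extra cost ≈ €25,660.13 per year

EOQ = √(2DS/H) = √(2 × 33,000 × 396 / 26.5) ≈ 993.11.
Cost at Q* = (D/Q*)S + (Q*/2)H = √(2DSH) ≈ €26,317.37.
Cost at Q = 270: (33,000/270)×396 + (270/2)×26.5 = €48,400.00 + €3,577.50 = €51,977.50.
Excess = €51,977.50 − €26,317.37 = €25,660.13.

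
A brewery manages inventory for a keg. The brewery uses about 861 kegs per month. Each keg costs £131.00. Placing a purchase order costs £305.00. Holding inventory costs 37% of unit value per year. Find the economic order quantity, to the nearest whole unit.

Annual demand D = 861 × 12 = 10,332.
Holding cost H = 0.37 × £131.00 = £48.4700 per unit per year.
EOQ = √(2DS / H) = √(2 × 10,332 × 305 / 48.47).
= √(6,302,520 / 48.47) = √130,029.2965 ≈ 360.596.

Q* ≈ 361 kegs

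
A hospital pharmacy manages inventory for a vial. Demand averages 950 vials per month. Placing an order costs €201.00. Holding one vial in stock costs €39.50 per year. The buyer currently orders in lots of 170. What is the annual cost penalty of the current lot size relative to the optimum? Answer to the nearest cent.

Extra cost ≈ €3,381.93 per year

Annual demand D = 950 × 12 = 11,400.
EOQ = √(2DS/H) = √(2 × 11,400 × 201 / 39.5) ≈ 340.62.
Cost at Q* = (D/Q*)S + (Q*/2)H = √(2DSH) ≈ €13,454.39.
Cost at Q = 170: (11,400/170)×201 + (170/2)×39.5 = €13,478.82 + €3,357.50 = €16,836.32.
Excess = €16,836.32 − €13,454.39 = €3,381.93.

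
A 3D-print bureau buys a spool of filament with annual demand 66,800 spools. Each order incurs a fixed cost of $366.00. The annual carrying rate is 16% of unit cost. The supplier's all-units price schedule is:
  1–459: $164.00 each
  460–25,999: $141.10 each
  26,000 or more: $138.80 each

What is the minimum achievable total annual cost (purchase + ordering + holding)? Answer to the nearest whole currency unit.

TC* ≈ $9,458,705

Holding cost per unit per year at price C is H = 0.16·C.
Candidates are each tier's EOQ (if it falls in that tier) and each price-break quantity.
Tier 1 ($164.00): EOQ = 1365.1 exceeds tier's upper bound 459, so this tier is dominated.
EOQ at $141.10 = 1471.7 (feasible in tier 2): TC = 66,800×$141.10 + (66,800/1471.7)×366 + (1471.7/2)×0.16×$141.10 = $9,458,705.17.
EOQ at $138.80 = 1483.8 < 26000, so use break Q=26000: TC = 66,800×$138.80 + (66,800/26000.0)×366 + (26000.0/2)×0.16×$138.80 = $9,561,484.34.
Lowest total cost among the candidates is at Q = 1471.7.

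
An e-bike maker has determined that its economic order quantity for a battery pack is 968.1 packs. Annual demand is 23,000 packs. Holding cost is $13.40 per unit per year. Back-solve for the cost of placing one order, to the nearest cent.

Squaring Q* = √(2DS/H) gives Q*² = 2DS/H.
From Q* = √(2DS/H): S = Q*²H / (2D) = 968.1² × 13.4 / (2 × 23,000) = 273.0156.

S ≈ $273.02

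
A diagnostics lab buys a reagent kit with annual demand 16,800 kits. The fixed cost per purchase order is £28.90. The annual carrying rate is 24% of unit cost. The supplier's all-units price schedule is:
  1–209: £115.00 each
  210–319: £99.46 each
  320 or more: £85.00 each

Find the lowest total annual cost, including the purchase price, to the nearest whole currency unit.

TC* ≈ £1,432,781

Holding cost per unit per year at price C is H = 0.24·C.
For each price level, check whether its EOQ is feasible; otherwise the best quantity at that price is the breakpoint.
EOQ at £115.00 = 187.6 (feasible in tier 1): TC = 16,800×£115.00 + (16,800/187.6)×28.9 + (187.6/2)×0.24×£115.00 = £1,937,176.94.
EOQ at £99.46 = 201.7 < 210, so use break Q=210: TC = 16,800×£99.46 + (16,800/210.0)×28.9 + (210.0/2)×0.24×£99.46 = £1,675,746.39.
EOQ at £85.00 = 218.2 < 320, so use break Q=320: TC = 16,800×£85.00 + (16,800/320.0)×28.9 + (320.0/2)×0.24×£85.00 = £1,432,781.25.
Lowest total cost among the candidates is at Q = 320.0.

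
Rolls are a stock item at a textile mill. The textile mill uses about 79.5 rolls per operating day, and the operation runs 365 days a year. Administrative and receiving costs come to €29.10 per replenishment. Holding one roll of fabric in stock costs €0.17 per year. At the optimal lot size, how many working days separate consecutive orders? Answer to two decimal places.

T ≈ 39.65 days

Annual demand D = 79.5 × 365 = 29,017.5.
The optimal lot size = √(2DS/H) = √(2 × 29,017.5 × 29.1 / 0.17) ≈ 3151.86.
Cycle time = Q*/D × 365 = 3151.86 / 29,017.5 × 365 ≈ 39.646 days.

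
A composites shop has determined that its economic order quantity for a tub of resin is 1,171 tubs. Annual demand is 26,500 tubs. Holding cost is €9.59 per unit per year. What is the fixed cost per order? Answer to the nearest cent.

S ≈ €248.12

Invert the EOQ relation Q*² = 2DS/H.
From Q* = √(2DS/H): S = Q*²H / (2D) = 1,171² × 9.59 / (2 × 26,500) = 248.1170.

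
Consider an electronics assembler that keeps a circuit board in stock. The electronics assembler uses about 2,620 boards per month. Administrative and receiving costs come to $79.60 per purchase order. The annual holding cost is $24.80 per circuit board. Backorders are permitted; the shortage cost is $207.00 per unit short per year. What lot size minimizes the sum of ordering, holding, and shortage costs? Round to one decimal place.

Annual demand D = 2,620 × 12 = 31,440.
With planned backorders, Q* = √(2DS/H) · √((H+B)/B).
√(2DS/H) = √(2 × 31,440 × 79.6 / 24.8) = 449.249.
√((H+B)/B) = √((24.8+207)/207) = 1.0582.
Q* ≈ 475.399.

Q* ≈ 475.4 boards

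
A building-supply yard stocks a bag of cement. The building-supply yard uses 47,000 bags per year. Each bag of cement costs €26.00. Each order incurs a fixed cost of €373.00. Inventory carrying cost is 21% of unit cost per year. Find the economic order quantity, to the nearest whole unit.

Holding cost H = 0.21 × €26.00 = €5.4600 per unit per year.
EOQ = √(2DS / H) = √(2 × 47,000 × 373 / 5.46).
= √(35,062,000 / 5.46) = √6,421,611.7216 ≈ 2534.090.

Q* ≈ 2,534 bags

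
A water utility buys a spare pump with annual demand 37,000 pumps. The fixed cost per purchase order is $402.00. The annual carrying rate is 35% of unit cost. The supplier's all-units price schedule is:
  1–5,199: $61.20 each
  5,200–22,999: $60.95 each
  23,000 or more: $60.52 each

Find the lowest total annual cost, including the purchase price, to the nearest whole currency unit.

TC* ≈ $2,289,643

Holding cost per unit per year at price C is H = 0.35·C.
Evaluate total cost at each tier's feasible EOQ or, if the EOQ is below the tier, at the tier's minimum quantity.
EOQ at $61.20 = 1178.5 (feasible in tier 1): TC = 37,000×$61.20 + (37,000/1178.5)×402 + (1178.5/2)×0.35×$61.20 = $2,289,642.86.
EOQ at $60.95 = 1180.9 < 5200, so use break Q=5200: TC = 37,000×$60.95 + (37,000/5200.0)×402 + (5200.0/2)×0.35×$60.95 = $2,313,474.88.
EOQ at $60.52 = 1185.1 < 23000, so use break Q=23000: TC = 37,000×$60.52 + (37,000/23000.0)×402 + (23000.0/2)×0.35×$60.52 = $2,483,479.70.
Lowest total cost among the candidates is at Q = 1178.5.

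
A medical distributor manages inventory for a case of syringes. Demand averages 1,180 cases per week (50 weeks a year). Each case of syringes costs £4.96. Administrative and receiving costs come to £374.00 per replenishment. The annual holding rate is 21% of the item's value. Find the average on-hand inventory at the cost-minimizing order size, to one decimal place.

Average inventory ≈ 3,254.6 cases

Annual demand D = 1,180 × 50 = 59,000.
Holding cost H = 0.21 × £4.96 = £1.0416 per unit per year.
EOQ = √(2DS/H) = √(2 × 59,000 × 374 / 1.0416) ≈ 6509.18.
Average inventory = Q*/2 ≈ 6509.18 / 2 = 3254.590.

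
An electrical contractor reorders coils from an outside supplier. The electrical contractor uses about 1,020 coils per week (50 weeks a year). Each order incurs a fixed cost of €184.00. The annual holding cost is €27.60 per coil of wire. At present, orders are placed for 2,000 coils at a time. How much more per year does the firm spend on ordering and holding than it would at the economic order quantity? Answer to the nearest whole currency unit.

Annual demand D = 1,020 × 50 = 51,000.
EOQ = √(2DS/H) = √(2 × 51,000 × 184 / 27.6) ≈ 824.62.
Cost at Q* = (D/Q*)S + (Q*/2)H = √(2DSH) ≈ €22,759.54.
Cost at Q = 2,000: (51,000/2,000)×184 + (2,000/2)×27.6 = €4,692.00 + €27,600.00 = €32,292.00.
Excess = €32,292.00 − €22,759.54 = €9,532.46.

Extra cost ≈ €9,532 per year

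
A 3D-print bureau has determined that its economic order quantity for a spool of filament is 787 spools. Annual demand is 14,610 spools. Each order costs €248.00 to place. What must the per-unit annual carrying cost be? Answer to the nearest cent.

H ≈ €11.70

Squaring Q* = √(2DS/H) gives Q*² = 2DS/H.
From Q* = √(2DS/H): H = 2DS / Q*² = 2 × 14,610 × 248 / 787² = 11.6999.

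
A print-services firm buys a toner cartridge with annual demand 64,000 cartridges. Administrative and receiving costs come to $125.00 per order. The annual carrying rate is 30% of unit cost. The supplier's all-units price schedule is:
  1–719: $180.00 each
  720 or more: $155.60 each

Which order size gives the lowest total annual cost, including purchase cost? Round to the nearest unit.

Q* ≈ 720 cartridges

Holding cost per unit per year at price C is H = 0.30·C.
For each price level, check whether its EOQ is feasible; otherwise the best quantity at that price is the breakpoint.
EOQ at $180.00 = 544.3 (feasible in tier 1): TC = 64,000×$180.00 + (64,000/544.3)×125 + (544.3/2)×0.30×$180.00 = $11,549,393.88.
EOQ at $155.60 = 585.5 < 720, so use break Q=720: TC = 64,000×$155.60 + (64,000/720.0)×125 + (720.0/2)×0.30×$155.60 = $9,986,315.91.
Lowest total cost is $9,986,315.91 at Q = 720.0.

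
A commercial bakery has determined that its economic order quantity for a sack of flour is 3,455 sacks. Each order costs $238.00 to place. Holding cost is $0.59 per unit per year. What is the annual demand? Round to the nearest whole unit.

The basic EOQ model gives Q* = √(2DS/H); rearrange for the unknown.
From Q* = √(2DS/H): D = Q*²H / (2S) = 3,455² × 0.59 / (2 × 238) = 14795.892.

D ≈ 14,796 sacks per year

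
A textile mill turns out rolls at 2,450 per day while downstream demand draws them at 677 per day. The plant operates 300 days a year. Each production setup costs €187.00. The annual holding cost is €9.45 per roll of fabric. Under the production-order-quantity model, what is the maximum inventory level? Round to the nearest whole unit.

I_max ≈ 2,412 rolls

Annual demand D = 677 × 300 = 203,100.
Production build-up factor (1 − d/p) = 1 − 677/2,450 = 0.7237.
Q* = √(2DS / (H(1 − d/p))) = √(2 × 203,100 × 187 / (9.45 × 0.7237)).
= √(75,959,400 / 6.8387) ≈ 3332.756.
Maximum inventory = Q*(1 − d/p) = 3332.756 × 0.7237 ≈ 2411.827.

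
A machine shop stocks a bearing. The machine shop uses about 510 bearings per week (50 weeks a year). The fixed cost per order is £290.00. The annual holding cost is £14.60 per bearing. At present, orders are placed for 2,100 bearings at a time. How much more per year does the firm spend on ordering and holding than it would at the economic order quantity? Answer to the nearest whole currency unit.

Annual demand D = 510 × 50 = 25,500.
EOQ = √(2DS/H) = √(2 × 25,500 × 290 / 14.6) ≈ 1006.49.
Cost at Q* = (D/Q*)S + (Q*/2)H = √(2DSH) ≈ £14,694.69.
Cost at Q = 2,100: (25,500/2,100)×290 + (2,100/2)×14.6 = £3,521.43 + £15,330.00 = £18,851.43.
Excess = £18,851.43 − £14,694.69 = £4,156.74.

Extra cost ≈ £4,157 per year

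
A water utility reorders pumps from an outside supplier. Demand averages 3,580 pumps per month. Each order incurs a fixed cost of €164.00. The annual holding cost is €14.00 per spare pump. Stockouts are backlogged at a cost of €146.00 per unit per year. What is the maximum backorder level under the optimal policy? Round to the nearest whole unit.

Annual demand D = 3,580 × 12 = 42,960.
With planned backorders, Q* = √(2DS/H) · √((H+B)/B).
√(2DS/H) = √(2 × 42,960 × 164 / 14) = 1003.240.
√((H+B)/B) = √((14+146)/146) = 1.0468.
Q* ≈ 1050.240.
S* = Q* · H/(H+B) = 1050.240 × 14/160 ≈ 91.896.

S* ≈ 92 pumps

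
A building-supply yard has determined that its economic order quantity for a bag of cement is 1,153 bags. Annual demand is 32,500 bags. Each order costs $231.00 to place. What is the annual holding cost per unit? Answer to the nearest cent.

H ≈ $11.29

Squaring Q* = √(2DS/H) gives Q*² = 2DS/H.
From Q* = √(2DS/H): H = 2DS / Q*² = 2 × 32,500 × 231 / 1,153² = 11.2945.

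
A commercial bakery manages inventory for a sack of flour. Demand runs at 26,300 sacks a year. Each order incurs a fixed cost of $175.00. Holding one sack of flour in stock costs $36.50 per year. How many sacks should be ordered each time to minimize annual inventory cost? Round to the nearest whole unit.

EOQ = √(2DS / H) = √(2 × 26,300 × 175 / 36.5).
= √(9,205,000 / 36.5) = √252,191.7808 ≈ 502.187.

Q* ≈ 502 sacks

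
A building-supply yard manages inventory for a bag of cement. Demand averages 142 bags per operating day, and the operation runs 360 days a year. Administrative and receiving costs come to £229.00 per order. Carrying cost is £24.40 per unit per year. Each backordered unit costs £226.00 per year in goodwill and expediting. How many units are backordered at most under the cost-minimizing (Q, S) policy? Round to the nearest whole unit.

S* ≈ 100 bags

Annual demand D = 142 × 360 = 51,120.
With planned backorders, Q* = √(2DS/H) · √((H+B)/B).
√(2DS/H) = √(2 × 51,120 × 229 / 24.4) = 979.565.
√((H+B)/B) = √((24.4+226)/226) = 1.0526.
Q* ≈ 1031.089.
S* = Q* · H/(H+B) = 1031.089 × 24.4/250.4 ≈ 100.474.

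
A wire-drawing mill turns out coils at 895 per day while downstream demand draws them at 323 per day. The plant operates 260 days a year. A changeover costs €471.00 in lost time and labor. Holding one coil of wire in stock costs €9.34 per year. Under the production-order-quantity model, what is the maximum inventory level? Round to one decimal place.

I_max ≈ 2,326.6 coils

Annual demand D = 323 × 260 = 83,980.
Production build-up factor (1 − d/p) = 1 − 323/895 = 0.6391.
Q* = √(2DS / (H(1 − d/p))) = √(2 × 83,980 × 471 / (9.34 × 0.6391)).
= √(79,109,160 / 5.9693) ≈ 3640.436.
Maximum inventory = Q*(1 − d/p) = 3640.436 × 0.6391 ≈ 2326.625.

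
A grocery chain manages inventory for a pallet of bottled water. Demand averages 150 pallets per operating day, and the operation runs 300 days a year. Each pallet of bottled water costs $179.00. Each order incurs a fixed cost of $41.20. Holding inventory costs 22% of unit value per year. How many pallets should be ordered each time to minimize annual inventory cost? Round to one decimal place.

Q* ≈ 306.9 pallets

Annual demand D = 150 × 300 = 45,000.
Holding cost H = 0.22 × $179.00 = $39.3800 per unit per year.
EOQ = √(2DS / H) = √(2 × 45,000 × 41.2 / 39.38).
= √(3,708,000 / 39.38) = √94,159.4718 ≈ 306.854.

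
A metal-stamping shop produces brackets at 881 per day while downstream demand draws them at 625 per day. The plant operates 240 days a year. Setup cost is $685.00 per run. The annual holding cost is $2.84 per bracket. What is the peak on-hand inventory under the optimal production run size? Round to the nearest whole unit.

I_max ≈ 4,585 brackets

Annual demand D = 625 × 240 = 150,000.
Production build-up factor (1 − d/p) = 1 − 625/881 = 0.2906.
Q* = √(2DS / (H(1 − d/p))) = √(2 × 150,000 × 685 / (2.84 × 0.2906)).
= √(205,500,000 / 0.8252) ≈ 15780.280.
Maximum inventory = Q*(1 − d/p) = 15780.280 × 0.2906 ≈ 4585.416.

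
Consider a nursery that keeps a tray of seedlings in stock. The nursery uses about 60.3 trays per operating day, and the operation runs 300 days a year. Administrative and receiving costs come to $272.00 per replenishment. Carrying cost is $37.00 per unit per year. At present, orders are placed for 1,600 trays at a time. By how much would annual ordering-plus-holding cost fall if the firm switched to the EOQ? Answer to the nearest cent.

Annual demand D = 60.3 × 300 = 18,090.
EOQ = √(2DS/H) = √(2 × 18,090 × 272 / 37) ≈ 515.72.
Cost at Q* = (D/Q*)S + (Q*/2)H = √(2DSH) ≈ $19,081.81.
Cost at Q = 1,600: (18,090/1,600)×272 + (1,600/2)×37 = $3,075.30 + $29,600.00 = $32,675.30.
Excess = $32,675.30 − $19,081.81 = $13,593.49.

Extra cost ≈ $13,593.49 per year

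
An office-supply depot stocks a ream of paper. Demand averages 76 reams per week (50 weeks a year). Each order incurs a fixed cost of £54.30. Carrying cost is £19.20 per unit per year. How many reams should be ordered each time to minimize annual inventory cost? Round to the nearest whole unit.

Annual demand D = 76 × 50 = 3,800.
EOQ = √(2DS / H) = √(2 × 3,800 × 54.3 / 19.2).
= √(412,680 / 19.2) = √21,493.75 ≈ 146.607.

Q* ≈ 147 reams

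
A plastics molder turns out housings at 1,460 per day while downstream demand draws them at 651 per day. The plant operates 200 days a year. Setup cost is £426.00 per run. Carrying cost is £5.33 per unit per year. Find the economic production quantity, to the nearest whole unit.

Q* ≈ 6,129 housings

Annual demand D = 651 × 200 = 130,200.
Production build-up factor (1 − d/p) = 1 − 651/1,460 = 0.5541.
Q* = √(2DS / (H(1 − d/p))) = √(2 × 130,200 × 426 / (5.33 × 0.5541)).
= √(110,930,400 / 2.9534) ≈ 6128.636.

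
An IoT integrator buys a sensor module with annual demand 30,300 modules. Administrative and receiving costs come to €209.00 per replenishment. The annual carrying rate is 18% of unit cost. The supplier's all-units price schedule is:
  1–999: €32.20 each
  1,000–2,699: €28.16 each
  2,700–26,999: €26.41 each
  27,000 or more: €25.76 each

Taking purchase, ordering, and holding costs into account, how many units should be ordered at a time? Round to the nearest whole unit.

Holding cost per unit per year at price C is H = 0.18·C.
Candidates are each tier's EOQ (if it falls in that tier) and each price-break quantity.
Tier 1 (€32.20): EOQ = 1478.2 exceeds tier's upper bound 999, so this tier is dominated.
EOQ at €28.16 = 1580.7 (feasible in tier 2): TC = 30,300×€28.16 + (30,300/1580.7)×209 + (1580.7/2)×0.18×€28.16 = €861,260.39.
EOQ at €26.41 = 1632.3 < 2700, so use break Q=2700: TC = 30,300×€26.41 + (30,300/2700.0)×209 + (2700.0/2)×0.18×€26.41 = €808,986.07.
EOQ at €25.76 = 1652.7 < 27000, so use break Q=27000: TC = 30,300×€25.76 + (30,300/27000.0)×209 + (27000.0/2)×0.18×€25.76 = €843,359.34.
Lowest total cost is €808,986.07 at Q = 2700.0.

Q* ≈ 2,700 modules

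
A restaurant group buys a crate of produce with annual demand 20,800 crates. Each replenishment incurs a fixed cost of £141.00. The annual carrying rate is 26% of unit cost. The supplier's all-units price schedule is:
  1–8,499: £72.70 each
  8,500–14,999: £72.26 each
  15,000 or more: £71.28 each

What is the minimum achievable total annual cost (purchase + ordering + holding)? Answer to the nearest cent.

Holding cost per unit per year at price C is H = 0.26·C.
For each price level, check whether its EOQ is feasible; otherwise the best quantity at that price is the breakpoint.
EOQ at £72.70 = 557.1 (feasible in tier 1): TC = 20,800×£72.70 + (20,800/557.1)×141 + (557.1/2)×0.26×£72.70 = £1,522,689.56.
EOQ at £72.26 = 558.8 < 8500, so use break Q=8500: TC = 20,800×£72.26 + (20,800/8500.0)×141 + (8500.0/2)×0.26×£72.26 = £1,583,200.34.
EOQ at £71.28 = 562.6 < 15000, so use break Q=15000: TC = 20,800×£71.28 + (20,800/15000.0)×141 + (15000.0/2)×0.26×£71.28 = £1,621,815.52.
Lowest total cost among the candidates is at Q = 557.1.

TC* ≈ £1,522,689.56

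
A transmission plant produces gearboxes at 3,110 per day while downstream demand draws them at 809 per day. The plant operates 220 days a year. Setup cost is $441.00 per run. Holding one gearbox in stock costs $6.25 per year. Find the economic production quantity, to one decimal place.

Q* ≈ 5,826.4 gearboxes

Annual demand D = 809 × 220 = 177,980.
Production build-up factor (1 − d/p) = 1 − 809/3,110 = 0.7399.
Q* = √(2DS / (H(1 − d/p))) = √(2 × 177,980 × 441 / (6.25 × 0.7399)).
= √(156,978,360 / 4.6242) ≈ 5826.420.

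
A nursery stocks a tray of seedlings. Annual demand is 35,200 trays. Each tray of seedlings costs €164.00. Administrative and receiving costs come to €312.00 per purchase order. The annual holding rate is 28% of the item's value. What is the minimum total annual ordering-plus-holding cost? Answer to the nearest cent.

Holding cost H = 0.28 × €164.00 = €45.9200 per unit per year.
Q* = √(2DS/H) = √(2 × 35,200 × 312 / 45.92) ≈ 691.61.
At Q*, ordering cost (D/Q*)S equals holding cost (Q*/2)H, each = √(DSH/2).
Minimum total = √(2DSH) = √(2 × 35,200 × 312 × 45.92) ≈ 31758.835.

TC* ≈ €31,758.84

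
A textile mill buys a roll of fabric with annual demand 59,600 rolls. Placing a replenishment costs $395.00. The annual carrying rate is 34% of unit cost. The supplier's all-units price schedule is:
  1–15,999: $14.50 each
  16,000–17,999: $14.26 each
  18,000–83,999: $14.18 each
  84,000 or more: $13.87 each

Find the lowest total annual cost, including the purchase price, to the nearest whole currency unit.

Holding cost per unit per year at price C is H = 0.34·C.
For each price level, check whether its EOQ is feasible; otherwise the best quantity at that price is the breakpoint.
EOQ at $14.50 = 3090.4 (feasible in tier 1): TC = 59,600×$14.50 + (59,600/3090.4)×395 + (3090.4/2)×0.34×$14.50 = $879,435.62.
EOQ at $14.26 = 3116.3 < 16000, so use break Q=16000: TC = 59,600×$14.26 + (59,600/16000.0)×395 + (16000.0/2)×0.34×$14.26 = $890,154.57.
EOQ at $14.18 = 3125.1 < 18000, so use break Q=18000: TC = 59,600×$14.18 + (59,600/18000.0)×395 + (18000.0/2)×0.34×$14.18 = $889,826.69.
EOQ at $13.87 = 3159.8 < 84000, so use break Q=84000: TC = 59,600×$13.87 + (59,600/84000.0)×395 + (84000.0/2)×0.34×$13.87 = $1,024,995.86.
Lowest total cost among the candidates is at Q = 3090.4.

TC* ≈ $879,436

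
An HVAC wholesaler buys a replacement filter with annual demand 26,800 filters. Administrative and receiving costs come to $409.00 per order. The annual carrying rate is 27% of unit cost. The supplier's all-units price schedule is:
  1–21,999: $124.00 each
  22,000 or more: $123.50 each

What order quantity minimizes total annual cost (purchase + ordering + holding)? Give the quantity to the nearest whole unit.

Q* ≈ 809 filters

Holding cost per unit per year at price C is H = 0.27·C.
Candidates are each tier's EOQ (if it falls in that tier) and each price-break quantity.
EOQ at $124.00 = 809.2 (feasible in tier 1): TC = 26,800×$124.00 + (26,800/809.2)×409 + (809.2/2)×0.27×$124.00 = $3,350,291.73.
EOQ at $123.50 = 810.8 < 22000, so use break Q=22000: TC = 26,800×$123.50 + (26,800/22000.0)×409 + (22000.0/2)×0.27×$123.50 = $3,677,093.24.
Lowest total cost is $3,350,291.73 at Q = 809.2.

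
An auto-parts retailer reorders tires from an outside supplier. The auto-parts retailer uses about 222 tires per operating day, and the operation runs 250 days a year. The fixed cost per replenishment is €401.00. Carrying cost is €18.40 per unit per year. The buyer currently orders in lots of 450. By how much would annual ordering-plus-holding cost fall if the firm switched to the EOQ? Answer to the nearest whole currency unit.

Extra cost ≈ €24,978 per year

Annual demand D = 222 × 250 = 55,500.
EOQ = √(2DS/H) = √(2 × 55,500 × 401 / 18.4) ≈ 1555.34.
Cost at Q* = (D/Q*)S + (Q*/2)H = √(2DSH) ≈ €28,618.22.
Cost at Q = 450: (55,500/450)×401 + (450/2)×18.4 = €49,456.67 + €4,140.00 = €53,596.67.
Excess = €53,596.67 − €28,618.22 = €24,978.45.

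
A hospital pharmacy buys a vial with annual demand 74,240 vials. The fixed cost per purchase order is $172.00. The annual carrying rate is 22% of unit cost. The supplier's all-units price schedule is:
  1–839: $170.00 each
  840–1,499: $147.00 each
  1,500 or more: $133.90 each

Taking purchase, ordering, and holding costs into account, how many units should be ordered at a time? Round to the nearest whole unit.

Holding cost per unit per year at price C is H = 0.22·C.
For each price level, check whether its EOQ is feasible; otherwise the best quantity at that price is the breakpoint.
EOQ at $170.00 = 826.3 (feasible in tier 1): TC = 74,240×$170.00 + (74,240/826.3)×172 + (826.3/2)×0.22×$170.00 = $12,651,705.37.
EOQ at $147.00 = 888.6 (feasible in tier 2): TC = 74,240×$147.00 + (74,240/888.6)×172 + (888.6/2)×0.22×$147.00 = $10,942,018.77.
EOQ at $133.90 = 931.1 < 1500, so use break Q=1500: TC = 74,240×$133.90 + (74,240/1500.0)×172 + (1500.0/2)×0.22×$133.90 = $9,971,342.35.
Lowest total cost is $9,971,342.35 at Q = 1500.0.

Q* ≈ 1,500 vials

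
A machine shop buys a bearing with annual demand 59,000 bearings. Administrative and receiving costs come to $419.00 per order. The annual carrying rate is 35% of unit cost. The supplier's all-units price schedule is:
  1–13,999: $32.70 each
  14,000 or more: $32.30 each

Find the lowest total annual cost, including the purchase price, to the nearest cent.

Holding cost per unit per year at price C is H = 0.35·C.
Candidates are each tier's EOQ (if it falls in that tier) and each price-break quantity.
EOQ at $32.70 = 2078.5 (feasible in tier 1): TC = 59,000×$32.70 + (59,000/2078.5)×419 + (2078.5/2)×0.35×$32.70 = $1,953,087.89.
EOQ at $32.30 = 2091.3 < 14000, so use break Q=14000: TC = 59,000×$32.30 + (59,000/14000.0)×419 + (14000.0/2)×0.35×$32.30 = $1,986,600.79.
Lowest total cost among the candidates is at Q = 2078.5.

TC* ≈ $1,953,087.89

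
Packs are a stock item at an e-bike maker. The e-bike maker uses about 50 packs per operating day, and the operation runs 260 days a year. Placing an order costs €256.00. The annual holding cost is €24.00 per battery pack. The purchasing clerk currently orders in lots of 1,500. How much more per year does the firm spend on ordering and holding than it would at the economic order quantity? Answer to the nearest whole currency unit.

Extra cost ≈ €7,580 per year

Annual demand D = 50 × 260 = 13,000.
EOQ = √(2DS/H) = √(2 × 13,000 × 256 / 24) ≈ 526.62.
Cost at Q* = (D/Q*)S + (Q*/2)H = √(2DSH) ≈ €12,638.99.
Cost at Q = 1,500: (13,000/1,500)×256 + (1,500/2)×24 = €2,218.67 + €18,000.00 = €20,218.67.
Excess = €20,218.67 − €12,638.99 = €7,579.68.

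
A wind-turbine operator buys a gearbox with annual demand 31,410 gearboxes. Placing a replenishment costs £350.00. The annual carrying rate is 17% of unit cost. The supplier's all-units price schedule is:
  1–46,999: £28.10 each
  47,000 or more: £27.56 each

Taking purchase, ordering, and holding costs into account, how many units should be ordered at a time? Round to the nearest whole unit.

Q* ≈ 2,145 gearboxes

Holding cost per unit per year at price C is H = 0.17·C.
For each price level, check whether its EOQ is feasible; otherwise the best quantity at that price is the breakpoint.
EOQ at £28.10 = 2145.4 (feasible in tier 1): TC = 31,410×£28.10 + (31,410/2145.4)×350 + (2145.4/2)×0.17×£28.10 = £892,869.51.
EOQ at £27.56 = 2166.3 < 47000, so use break Q=47000: TC = 31,410×£27.56 + (31,410/47000.0)×350 + (47000.0/2)×0.17×£27.56 = £975,995.70.
Lowest total cost is £892,869.51 at Q = 2145.4.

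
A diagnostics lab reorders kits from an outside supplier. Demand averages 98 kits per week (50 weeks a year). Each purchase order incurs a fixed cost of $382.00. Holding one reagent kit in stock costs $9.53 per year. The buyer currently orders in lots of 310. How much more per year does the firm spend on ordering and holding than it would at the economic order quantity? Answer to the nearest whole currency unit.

Extra cost ≈ $1,542 per year

Annual demand D = 98 × 50 = 4,900.
EOQ = √(2DS/H) = √(2 × 4,900 × 382 / 9.53) ≈ 626.76.
Cost at Q* = (D/Q*)S + (Q*/2)H = √(2DSH) ≈ $5,972.98.
Cost at Q = 310: (4,900/310)×382 + (310/2)×9.53 = $6,038.06 + $1,477.15 = $7,515.21.
Excess = $7,515.21 − $5,972.98 = $1,542.23.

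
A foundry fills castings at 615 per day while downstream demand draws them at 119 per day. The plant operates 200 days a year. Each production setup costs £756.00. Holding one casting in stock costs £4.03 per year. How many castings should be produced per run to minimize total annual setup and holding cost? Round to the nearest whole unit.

Q* ≈ 3,327 castings

Annual demand D = 119 × 200 = 23,800.
Production build-up factor (1 − d/p) = 1 − 119/615 = 0.8065.
Q* = √(2DS / (H(1 − d/p))) = √(2 × 23,800 × 756 / (4.03 × 0.8065)).
= √(35,985,600 / 3.2502) ≈ 3327.427.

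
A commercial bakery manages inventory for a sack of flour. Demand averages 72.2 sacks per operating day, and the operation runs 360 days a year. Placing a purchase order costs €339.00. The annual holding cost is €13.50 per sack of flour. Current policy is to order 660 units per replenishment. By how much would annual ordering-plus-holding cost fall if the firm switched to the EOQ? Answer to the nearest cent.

Extra cost ≈ €2,381.27 per year

Annual demand D = 72.2 × 360 = 25,992.
EOQ = √(2DS/H) = √(2 × 25,992 × 339 / 13.5) ≈ 1142.53.
Cost at Q* = (D/Q*)S + (Q*/2)H = √(2DSH) ≈ €15,424.16.
Cost at Q = 660: (25,992/660)×339 + (660/2)×13.5 = €13,350.44 + €4,455.00 = €17,805.44.
Excess = €17,805.44 − €15,424.16 = €2,381.27.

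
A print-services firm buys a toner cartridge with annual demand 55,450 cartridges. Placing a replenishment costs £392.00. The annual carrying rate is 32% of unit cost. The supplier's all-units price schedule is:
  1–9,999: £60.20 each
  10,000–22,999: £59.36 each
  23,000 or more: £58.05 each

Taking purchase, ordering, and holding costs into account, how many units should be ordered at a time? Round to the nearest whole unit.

Q* ≈ 1,502 cartridges

Holding cost per unit per year at price C is H = 0.32·C.
For each price level, check whether its EOQ is feasible; otherwise the best quantity at that price is the breakpoint.
EOQ at £60.20 = 1502.2 (feasible in tier 1): TC = 55,450×£60.20 + (55,450/1502.2)×392 + (1502.2/2)×0.32×£60.20 = £3,367,028.90.
EOQ at £59.36 = 1512.8 < 10000, so use break Q=10000: TC = 55,450×£59.36 + (55,450/10000.0)×392 + (10000.0/2)×0.32×£59.36 = £3,388,661.64.
EOQ at £58.05 = 1529.8 < 23000, so use break Q=23000: TC = 55,450×£58.05 + (55,450/23000.0)×392 + (23000.0/2)×0.32×£58.05 = £3,433,441.56.
Lowest total cost is £3,367,028.90 at Q = 1502.2.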